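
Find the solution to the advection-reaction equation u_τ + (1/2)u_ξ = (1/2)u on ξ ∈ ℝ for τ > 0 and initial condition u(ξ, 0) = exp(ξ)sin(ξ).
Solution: Substitute u = exp(ξ)w.
Then u_ξ = exp(ξ)(w_ξ + w), u_τ = exp(ξ)w_τ; substituting and dividing by exp(ξ), the lower-order terms cancel: w_τ + (1/2)w_ξ = 0 (standard advection equation).
Data for w: w(ξ,0) = exp(-ξ)u(ξ,0) = sin(ξ).
By characteristics (dξ/dτ = 1/2), w(ξ,τ) = f(ξ - (1/2)τ) with f = w(·, 0).
So w(ξ,τ) = sin(ξ - τ/2), and u(ξ,τ) = exp(ξ)w(ξ,τ).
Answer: u(ξ, τ) = exp(ξ)sin(ξ - τ/2)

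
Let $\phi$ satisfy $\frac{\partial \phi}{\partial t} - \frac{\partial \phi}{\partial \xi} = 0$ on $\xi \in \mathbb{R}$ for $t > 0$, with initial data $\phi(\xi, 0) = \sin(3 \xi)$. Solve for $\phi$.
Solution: By characteristics ($d\xi/dt = -1$), $\phi(\xi,t) = f(\xi + t)$ with $f = \phi( \cdot , 0)$.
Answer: $\phi(\xi, t) = \sin(3 \xi + 3 t)$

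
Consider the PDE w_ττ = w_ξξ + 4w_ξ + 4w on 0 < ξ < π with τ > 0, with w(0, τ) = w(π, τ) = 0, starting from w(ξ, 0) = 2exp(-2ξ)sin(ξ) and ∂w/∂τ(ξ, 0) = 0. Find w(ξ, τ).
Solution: Substitute w = exp(-2ξ)u.
Then w_ξ = exp(-2ξ)(u_ξ - 2u), w_ξξ = exp(-2ξ)(u_ξξ - 4u_ξ + 4u), w_ττ = exp(-2ξ)u_ττ; substituting and dividing by exp(-2ξ), the lower-order terms cancel: u_ττ = u_ξξ (standard wave equation).
Data for u: u(ξ,0) = exp(2ξ)w(ξ,0) = 2sin(ξ); u_τ(ξ,0) = exp(2ξ)w_τ(ξ,0) = 0. The boundary conditions carry over: u(0,τ) = u(π,τ) = 0.
Separating variables: u = Σ [A_n cos(ω_n τ) + B_n sin(ω_n τ)] sin(nξ), ω_n = n. From ICs: A_1=2.
So u(ξ,τ) = 2sin(ξ)cos(τ), and w(ξ,τ) = exp(-2ξ)u(ξ,τ).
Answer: w(ξ, τ) = 2exp(-2ξ)sin(ξ)cos(τ)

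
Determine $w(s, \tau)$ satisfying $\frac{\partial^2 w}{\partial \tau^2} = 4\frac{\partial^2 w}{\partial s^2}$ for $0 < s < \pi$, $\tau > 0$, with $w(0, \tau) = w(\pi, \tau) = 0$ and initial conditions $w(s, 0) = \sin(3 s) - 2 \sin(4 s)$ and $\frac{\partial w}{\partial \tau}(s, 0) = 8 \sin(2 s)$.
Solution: Using separation of variables $w = X(s)T(\tau)$:
Eigenfunctions: $\sin(ns)$, $n = 1, 2, 3, \ldots$
General solution: $w(s, \tau) = \sum [A_n \cos(2n \tau) + B_n \sin(2n \tau)] \sin(ns)$
From $w(s,0) = \sin(3 s) - 2 \sin(4 s)$: $A_3=1, A_4=-2$. From $w_{\tau}(s,0) = 8 \sin(2 s)$, using $w_{\tau}(s,0) = \sum \omega_n B_n \sin(ns)$ with $\omega_n = 2n$: $B_2 = 8/4 = 2$.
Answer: $w(s, \tau) = 2 \sin(4 \tau) \sin(2 s) + \sin(3 s) \cos(6 \tau) - 2 \sin(4 s) \cos(8 \tau)$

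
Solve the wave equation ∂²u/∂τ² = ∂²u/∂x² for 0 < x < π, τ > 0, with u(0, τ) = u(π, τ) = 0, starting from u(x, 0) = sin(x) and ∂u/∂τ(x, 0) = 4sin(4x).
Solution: Separating variables: u = Σ [A_n cos(ω_n τ) + B_n sin(ω_n τ)] sin(nx), ω_n = n. From ICs (B_n = velocity coefficient / ω_n): A_1=1, B_4=1.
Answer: u(x, τ) = sin(x)cos(τ) + sin(4x)sin(4τ)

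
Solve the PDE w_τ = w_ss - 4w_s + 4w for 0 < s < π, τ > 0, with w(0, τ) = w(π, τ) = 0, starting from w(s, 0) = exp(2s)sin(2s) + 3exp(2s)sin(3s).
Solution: Substitute w = exp(2s)u.
Then w_s = exp(2s)(u_s + 2u), w_ss = exp(2s)(u_ss + 4u_s + 4u), w_τ = exp(2s)u_τ; substituting and dividing by exp(2s), the lower-order terms cancel: u_τ = u_ss (standard heat equation).
Data for u: u(s,0) = exp(-2s)w(s,0) = sin(2s) + 3sin(3s). The boundary conditions carry over: u(0,τ) = u(π,τ) = 0.
Separating variables: u = Σ c_n exp(-n²τ) sin(ns). From u(s,0) = sin(2s) + 3sin(3s): c_2=1, c_3=3.
So u(s,τ) = exp(-4τ)sin(2s) + 3exp(-9τ)sin(3s), and w(s,τ) = exp(2s)u(s,τ).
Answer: w(s, τ) = exp(2s)exp(-4τ)sin(2s) + 3exp(2s)exp(-9τ)sin(3s)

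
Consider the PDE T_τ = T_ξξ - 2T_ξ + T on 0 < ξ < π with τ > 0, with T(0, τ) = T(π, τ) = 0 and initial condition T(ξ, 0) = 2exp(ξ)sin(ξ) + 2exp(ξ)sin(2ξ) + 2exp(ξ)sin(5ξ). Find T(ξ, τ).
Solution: Substitute T = exp(ξ)u, i.e. u = exp(-ξ)T.
By the product rule, T_ξ = exp(ξ)(u_ξ + u), T_ξξ = exp(ξ)(u_ξξ + 2u_ξ + u), T_τ = exp(ξ)u_τ.
Substituting into the PDE and dividing by exp(ξ): u_τ = (u_ξξ + 2u_ξ + u) - 2(u_ξ + u) + u.
The lower-order terms cancel, leaving the standard heat equation u_τ = u_ξξ.
Initial data for u: u(ξ,0) = exp(-ξ)T(ξ,0) = 2sin(ξ) + 2sin(2ξ) + 2sin(5ξ). The boundary conditions carry over: u(0,τ) = u(π,τ) = 0.
Solve for u:
  Using separation of variables u = X(ξ)G(τ):
  Eigenfunctions: sin(nξ), n = 1, 2, 3, ...
  General solution: u(ξ, τ) = Σ c_n sin(nξ) exp(-n² τ)
  Matching u(ξ,0) = 2sin(ξ) + 2sin(2ξ) + 2sin(5ξ) term by term: c_1=2, c_2=2, c_5=2.
Hence u(ξ,τ) = 2exp(-τ)sin(ξ) + 2exp(-4τ)sin(2ξ) + 2exp(-25τ)sin(5ξ).
Transform back: T(ξ,τ) = exp(ξ)u(ξ,τ).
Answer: T(ξ, τ) = 2exp(ξ)exp(-τ)sin(ξ) + 2exp(ξ)exp(-4τ)sin(2ξ) + 2exp(ξ)exp(-25τ)sin(5ξ)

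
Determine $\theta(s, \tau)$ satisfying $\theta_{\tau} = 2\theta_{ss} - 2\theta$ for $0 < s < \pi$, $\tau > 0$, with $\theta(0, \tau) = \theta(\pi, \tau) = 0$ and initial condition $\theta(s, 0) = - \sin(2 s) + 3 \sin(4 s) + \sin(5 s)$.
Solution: Substitute $\theta = e^{-2\tau}u$, i.e. $u = e^{2\tau}\theta$.
By the product rule, $\theta_{\tau} = e^{-2\tau}(u_{\tau} - 2u)$, $\theta_{ss} = e^{-2\tau}u_{ss}$.
Substituting into the PDE and dividing by $e^{-2\tau}$: $u_{\tau} - 2u = 2u_{ss} - 2u$.
The lower-order terms cancel, leaving the standard heat equation $u_{\tau} = 2u_{ss}$.
Initial data for $u$: $u(s,0) = \theta(s,0) = - \sin(2 s) + 3 \sin(4 s) + \sin(5 s)$. The boundary conditions carry over: $u(0,\tau) = u(\pi,\tau) = 0$.
Solve for $u$:
  Using separation of variables $u = X(s)G(\tau)$:
  Eigenfunctions: $\sin(ns)$, $n = 1, 2, 3, \ldots$
  General solution: $u(s, \tau) = \sum c_n \sin(ns) e^{-2n^2 \tau}$
  Matching $u(s,0) = - \sin(2 s) + 3 \sin(4 s) + \sin(5 s)$ term by term: $c_2=-1, c_4=3, c_5=1$.
Hence $u(s,\tau) = - e^{-8 \tau} \sin(2 s) + 3 e^{-32 \tau} \sin(4 s) + e^{-50 \tau} \sin(5 s)$.
Transform back: $\theta(s,\tau) = e^{-2\tau}u(s,\tau)$.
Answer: $\theta(s, \tau) = - e^{-10 \tau} \sin(2 s) + 3 e^{-34 \tau} \sin(4 s) + e^{-52 \tau} \sin(5 s)$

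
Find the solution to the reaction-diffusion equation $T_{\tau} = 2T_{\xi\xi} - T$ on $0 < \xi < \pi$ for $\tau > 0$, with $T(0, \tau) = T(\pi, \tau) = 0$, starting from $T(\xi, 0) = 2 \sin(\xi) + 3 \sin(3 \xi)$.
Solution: Substitute $T = e^{-\tau}u$.
Then $T_{\tau} = e^{-\tau}(u_{\tau} - u)$, $T_{\xi\xi} = e^{-\tau}u_{\xi\xi}$; substituting and dividing by $e^{-\tau}$, the lower-order terms cancel: $u_{\tau} = 2u_{\xi\xi}$ (standard heat equation).
Data for $u$: $u(\xi,0) = T(\xi,0) = 2 \sin(\xi) + 3 \sin(3 \xi)$. The boundary conditions carry over: $u(0,\tau) = u(\pi,\tau) = 0$.
Separating variables: $u = \sum c_n e^{-2n^2\tau} \sin(n\xi)$. From $u(\xi,0) = 2 \sin(\xi) + 3 \sin(3 \xi)$: $c_1=2, c_3=3$.
So $u(\xi,\tau) = 2 e^{-2 \tau} \sin(\xi) + 3 e^{-18 \tau} \sin(3 \xi)$, and $T(\xi,\tau) = e^{-\tau}u(\xi,\tau)$.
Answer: $T(\xi, \tau) = 2 e^{-3 \tau} \sin(\xi) + 3 e^{-19 \tau} \sin(3 \xi)$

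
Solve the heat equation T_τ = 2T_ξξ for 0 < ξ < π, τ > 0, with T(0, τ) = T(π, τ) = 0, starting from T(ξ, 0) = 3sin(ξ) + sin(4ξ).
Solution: Separating variables: T = Σ c_n exp(-2n²τ) sin(nξ). From T(ξ,0) = 3sin(ξ) + sin(4ξ): c_1=3, c_4=1.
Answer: T(ξ, τ) = 3exp(-2τ)sin(ξ) + exp(-32τ)sin(4ξ)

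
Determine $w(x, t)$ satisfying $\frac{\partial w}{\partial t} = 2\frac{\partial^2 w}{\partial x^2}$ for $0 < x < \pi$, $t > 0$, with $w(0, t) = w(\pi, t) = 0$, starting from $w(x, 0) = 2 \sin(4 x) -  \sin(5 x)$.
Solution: Using separation of variables $w = X(x)T(t)$:
Eigenfunctions: $\sin(nx)$, $n = 1, 2, 3, \ldots$
General solution: $w(x, t) = \sum c_n \sin(nx) e^{-2n^2 t}$
Matching $w(x,0) = 2 \sin(4 x) - \sin(5 x)$ term by term: $c_4=2, c_5=-1$.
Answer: $w(x, t) = 2 e^{-32 t} \sin(4 x) -  e^{-50 t} \sin(5 x)$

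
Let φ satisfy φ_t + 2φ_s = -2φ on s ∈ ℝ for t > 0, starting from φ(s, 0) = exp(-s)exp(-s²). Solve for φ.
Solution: Substitute φ = exp(-s)u, i.e. u = exp(s)φ.
By the product rule, φ_s = exp(-s)(u_s - u), φ_t = exp(-s)u_t.
Substituting into the PDE and dividing by exp(-s): u_t + 2(u_s - u) = -2u.
The lower-order terms cancel, leaving the standard advection equation u_t + 2u_s = 0.
Initial data for u: u(s,0) = exp(s)φ(s,0) = exp(-s²).
Solve for u:
  By method of characteristics (waves move right with speed 2):
  Along characteristics s - 2t = const, u is constant, so u(s,t) = f(s - 2t) with f = u(·, 0).
Hence u(s,t) = exp(-(s - 2t)²).
Transform back: φ(s,t) = exp(-s)u(s,t).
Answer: φ(s, t) = exp(-s)exp(-(s - 2t)²)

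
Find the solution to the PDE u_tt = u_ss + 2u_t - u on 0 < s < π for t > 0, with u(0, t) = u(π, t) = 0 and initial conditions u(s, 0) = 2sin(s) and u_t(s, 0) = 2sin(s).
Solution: Substitute u = exp(t)w, i.e. w = exp(-t)u.
By the product rule, u_t = exp(t)(w_t + w), u_tt = exp(t)(w_tt + 2w_t + w), u_ss = exp(t)w_ss.
Substituting into the PDE and dividing by exp(t): w_tt + 2w_t + w = w_ss + 2(w_t + w) - w.
The lower-order terms cancel, leaving the standard wave equation w_tt = w_ss.
Initial data for w: w(s,0) = u(s,0) = 2sin(s); w_t(s,0) = u_t(s,0) - u(s,0) = 0. The boundary conditions carry over: w(0,t) = w(π,t) = 0.
Solve for w:
  Using separation of variables w = X(s)T(t):
  Eigenfunctions: sin(ns), n = 1, 2, 3, ...
  General solution: w(s, t) = Σ [A_n cos(n t) + B_n sin(n t)] sin(ns)
  From w(s,0) = 2sin(s): A_1=2. From w_t(s,0) = 0: all B_n = 0.
Hence w(s,t) = 2sin(s)cos(t).
Transform back: u(s,t) = exp(t)w(s,t).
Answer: u(s, t) = 2exp(t)sin(s)cos(t)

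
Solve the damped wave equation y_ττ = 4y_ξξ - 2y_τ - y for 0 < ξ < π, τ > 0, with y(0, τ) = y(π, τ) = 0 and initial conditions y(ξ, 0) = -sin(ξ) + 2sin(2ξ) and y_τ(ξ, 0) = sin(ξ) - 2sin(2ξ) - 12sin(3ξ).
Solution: Substitute y = exp(-τ)u.
Then y_τ = exp(-τ)(u_τ - u), y_ττ = exp(-τ)(u_ττ - 2u_τ + u), y_ξξ = exp(-τ)u_ξξ; substituting and dividing by exp(-τ), the lower-order terms cancel: u_ττ = 4u_ξξ (standard wave equation).
Data for u: u(ξ,0) = y(ξ,0) = -sin(ξ) + 2sin(2ξ); u_τ(ξ,0) = y_τ(ξ,0) + y(ξ,0) = -12sin(3ξ). The boundary conditions carry over: u(0,τ) = u(π,τ) = 0.
Separating variables: u = Σ [A_n cos(ω_n τ) + B_n sin(ω_n τ)] sin(nξ), ω_n = 2n. From ICs (B_n = velocity coefficient / ω_n): A_1=-1, A_2=2, B_3=-2.
So u(ξ,τ) = -sin(ξ)cos(2τ) + 2sin(2ξ)cos(4τ) - 2sin(3ξ)sin(6τ), and y(ξ,τ) = exp(-τ)u(ξ,τ).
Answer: y(ξ, τ) = -exp(-τ)sin(ξ)cos(2τ) + 2exp(-τ)sin(2ξ)cos(4τ) - 2exp(-τ)sin(3ξ)sin(6τ)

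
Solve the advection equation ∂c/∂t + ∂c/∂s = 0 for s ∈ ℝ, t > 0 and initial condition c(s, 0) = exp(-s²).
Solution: By method of characteristics (waves move right with speed 1):
Along characteristics s - t = const, c is constant, so c(s,t) = f(s - t) with f = c(·, 0).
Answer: c(s, t) = exp(-(s - t)²)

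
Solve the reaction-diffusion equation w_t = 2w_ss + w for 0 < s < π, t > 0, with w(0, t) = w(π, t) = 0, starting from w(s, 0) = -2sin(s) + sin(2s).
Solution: Substitute w = exp(t)u, i.e. u = exp(-t)w.
By the product rule, w_t = exp(t)(u_t + u), w_ss = exp(t)u_ss.
Substituting into the PDE and dividing by exp(t): u_t + u = 2u_ss + u.
The lower-order terms cancel, leaving the standard heat equation u_t = 2u_ss.
Initial data for u: u(s,0) = w(s,0) = -2sin(s) + sin(2s). The boundary conditions carry over: u(0,t) = u(π,t) = 0.
Solve for u:
  Using separation of variables u = X(s)T(t):
  Eigenfunctions: sin(ns), n = 1, 2, 3, ...
  General solution: u(s, t) = Σ c_n sin(ns) exp(-2n² t)
  Matching u(s,0) = -2sin(s) + sin(2s) term by term: c_1=-2, c_2=1.
Hence u(s,t) = -2exp(-2t)sin(s) + exp(-8t)sin(2s).
Transform back: w(s,t) = exp(t)u(s,t).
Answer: w(s, t) = -2exp(-t)sin(s) + exp(-7t)sin(2s)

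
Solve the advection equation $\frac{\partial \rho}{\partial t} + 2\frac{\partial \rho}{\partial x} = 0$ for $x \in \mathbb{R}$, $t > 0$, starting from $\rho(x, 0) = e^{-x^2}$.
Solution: By characteristics ($dx/dt = 2$), $\rho(x,t) = f(x - 2t)$ with $f = \rho( \cdot , 0)$.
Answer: $\rho(x, t) = e^{-(-2 t + x)^2}$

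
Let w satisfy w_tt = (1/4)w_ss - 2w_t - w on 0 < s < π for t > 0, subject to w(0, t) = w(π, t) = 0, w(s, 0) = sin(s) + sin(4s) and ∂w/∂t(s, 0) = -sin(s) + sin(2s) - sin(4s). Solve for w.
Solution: Substitute w = exp(-t)u.
Then w_t = exp(-t)(u_t - u), w_tt = exp(-t)(u_tt - 2u_t + u), w_ss = exp(-t)u_ss; substituting and dividing by exp(-t), the lower-order terms cancel: u_tt = (1/4)u_ss (standard wave equation).
Data for u: u(s,0) = w(s,0) = sin(s) + sin(4s); u_t(s,0) = w_t(s,0) + w(s,0) = sin(2s). The boundary conditions carry over: u(0,t) = u(π,t) = 0.
Separating variables: u = Σ [A_n cos(ω_n t) + B_n sin(ω_n t)] sin(ns), ω_n = n/2. From ICs (B_n = velocity coefficient / ω_n): A_1=1, A_4=1, B_2=1.
So u(s,t) = sin(s)cos(t/2) + sin(2s)sin(t) + sin(4s)cos(2t), and w(s,t) = exp(-t)u(s,t).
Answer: w(s, t) = exp(-t)sin(s)cos(t/2) + exp(-t)sin(2s)sin(t) + exp(-t)sin(4s)cos(2t)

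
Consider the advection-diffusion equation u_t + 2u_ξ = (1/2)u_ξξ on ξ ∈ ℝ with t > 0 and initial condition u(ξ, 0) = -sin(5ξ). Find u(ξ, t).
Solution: Moving frame: η = ξ - 2t, σ = t, u = w(η,σ), so u_t = w_σ - 2w_η and u_ξξ = w_ηη.
Hence u_t + 2u_ξ = w_σ and the PDE becomes the heat equation w_σ = (1/2)w_ηη on η ∈ ℝ.
Initial data: w(η,0) = u(η,0) = -sin(5η). Each mode sin(nη) decays as exp(-n²σ/2) on ℝ, so w(η,σ) = Σ c_n exp(-n²σ/2) sin(nη) with c_5=-1: w(η,σ) = -exp(-25σ/2)sin(5η).
Substituting back: u(ξ,t) = w(ξ - 2t, t).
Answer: u(ξ, t) = exp(-25t/2)sin(10t - 5ξ)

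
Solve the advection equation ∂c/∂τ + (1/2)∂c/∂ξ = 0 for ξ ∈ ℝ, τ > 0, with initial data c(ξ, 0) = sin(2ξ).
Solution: By characteristics (dξ/dτ = 1/2), c(ξ,τ) = f(ξ - (1/2)τ) with f = c(·, 0).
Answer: c(ξ, τ) = sin(2ξ - τ)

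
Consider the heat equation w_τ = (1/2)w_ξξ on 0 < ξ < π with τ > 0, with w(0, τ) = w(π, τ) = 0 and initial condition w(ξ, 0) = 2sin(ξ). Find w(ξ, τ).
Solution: Separating variables: w = Σ c_n exp(-n²τ/2) sin(nξ). From w(ξ,0) = 2sin(ξ): c_1=2.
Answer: w(ξ, τ) = 2exp(-τ/2)sin(ξ)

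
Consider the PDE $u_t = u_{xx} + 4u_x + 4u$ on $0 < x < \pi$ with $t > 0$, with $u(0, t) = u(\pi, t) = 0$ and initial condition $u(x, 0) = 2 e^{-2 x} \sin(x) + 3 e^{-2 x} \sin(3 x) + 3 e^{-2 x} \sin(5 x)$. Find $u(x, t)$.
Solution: Substitute $u = e^{-2x}w$.
Then $u_x = e^{-2x}(w_x - 2w)$, $u_{xx} = e^{-2x}(w_{xx} - 4w_x + 4w)$, $u_t = e^{-2x}w_t$; substituting and dividing by $e^{-2x}$, the lower-order terms cancel: $w_t = w_{xx}$ (standard heat equation).
Data for $w$: $w(x,0) = e^{2x}u(x,0) = 2 \sin(x) + 3 \sin(3 x) + 3 \sin(5 x)$. The boundary conditions carry over: $w(0,t) = w(\pi,t) = 0$.
Separating variables: $w = \sum c_n e^{-n^2t} \sin(nx)$. From $w(x,0) = 2 \sin(x) + 3 \sin(3 x) + 3 \sin(5 x)$: $c_1=2, c_3=3, c_5=3$.
So $w(x,t) = 2 e^{-t} \sin(x) + 3 e^{-9 t} \sin(3 x) + 3 e^{-25 t} \sin(5 x)$, and $u(x,t) = e^{-2x}w(x,t)$.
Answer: $u(x, t) = 2 e^{-t} e^{-2 x} \sin(x) + 3 e^{-9 t} e^{-2 x} \sin(3 x) + 3 e^{-25 t} e^{-2 x} \sin(5 x)$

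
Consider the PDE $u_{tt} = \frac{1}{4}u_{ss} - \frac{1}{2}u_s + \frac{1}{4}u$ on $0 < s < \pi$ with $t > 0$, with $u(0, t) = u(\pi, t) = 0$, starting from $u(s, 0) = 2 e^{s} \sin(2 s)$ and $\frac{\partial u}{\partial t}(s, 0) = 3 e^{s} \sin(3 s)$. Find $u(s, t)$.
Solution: Substitute $u = e^{s}w$, i.e. $w = e^{-s}u$.
By the product rule, $u_s = e^{s}(w_s + w)$, $u_{ss} = e^{s}(w_{ss} + 2w_s + w)$, $u_{tt} = e^{s}w_{tt}$.
Substituting into the PDE and dividing by $e^{s}$: $w_{tt} = \frac{1}{4}(w_{ss} + 2w_s + w) - \frac{1}{2}(w_s + w) + \frac{1}{4}w$.
The lower-order terms cancel, leaving the standard wave equation $w_{tt} = \frac{1}{4}w_{ss}$.
Initial data for $w$: $w(s,0) = e^{-s}u(s,0) = 2 \sin(2 s)$; $w_t(s,0) = e^{-s}u_t(s,0) = 3 \sin(3 s)$. The boundary conditions carry over: $w(0,t) = w(\pi,t) = 0$.
Solve for $w$:
  Using separation of variables $w = X(s)T(t)$:
  Eigenfunctions: $\sin(ns)$, $n = 1, 2, 3, \ldots$
  General solution: $w(s, t) = \sum [A_n \cos(n t/2) + B_n \sin(n t/2)] \sin(ns)$
  From $w(s,0) = 2 \sin(2 s)$: $A_2=2$. From $w_t(s,0) = 3 \sin(3 s)$, using $w_t(s,0) = \sum \omega_n B_n \sin(ns)$ with $\omega_n = n/2$: $B_3 = 3/(3/2) = 2$.
Hence $w(s,t) = 2 \sin(2 s) \cos(t) + 2 \sin(3 s) \sin(3 t/2)$.
Transform back: $u(s,t) = e^{s}w(s,t)$.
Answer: $u(s, t) = 2 e^{s} \sin(2 s) \cos(t) + 2 e^{s} \sin(3 s) \sin(3 t/2)$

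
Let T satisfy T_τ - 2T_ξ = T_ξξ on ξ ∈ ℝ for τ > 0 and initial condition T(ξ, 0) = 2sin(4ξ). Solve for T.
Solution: Moving frame: η = ξ + 2τ, σ = τ, T = u(η,σ), so T_τ = u_σ + 2u_η and T_ξξ = u_ηη.
Hence T_τ - 2T_ξ = u_σ and the PDE becomes the heat equation u_σ = u_ηη on η ∈ ℝ.
Initial data: u(η,0) = T(η,0) = 2sin(4η). Each mode sin(nη) decays as exp(-n²σ) on ℝ, so u(η,σ) = Σ c_n exp(-n²σ) sin(nη) with c_4=2: u(η,σ) = 2exp(-16σ)sin(4η).
Substituting back: T(ξ,τ) = u(ξ + 2τ, τ).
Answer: T(ξ, τ) = 2exp(-16τ)sin(4ξ + 8τ)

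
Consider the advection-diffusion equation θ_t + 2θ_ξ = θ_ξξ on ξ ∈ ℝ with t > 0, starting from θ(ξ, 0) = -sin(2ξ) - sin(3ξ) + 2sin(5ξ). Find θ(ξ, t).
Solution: Change to a moving frame: let η = ξ - 2t, σ = t and write θ(ξ,t) = u(η,σ).
By the chain rule θ_t = u_σ - 2u_η, θ_ξ = u_η, θ_ξξ = u_ηη.
Then θ_t + 2θ_ξ = u_σ: the advection term cancels and the PDE becomes the heat equation u_σ = u_ηη on η ∈ ℝ.
Initial data: u(η,0) = θ(η,0) = -sin(2η) - sin(3η) + 2sin(5η).
On η ∈ ℝ each mode satisfies (sin(nη))″ = -n² sin(nη), so exp(-n²σ) sin(nη) solves the heat equation; by superposition u(η,σ) = Σ c_n exp(-n²σ) sin(nη).
Reading off the coefficients: c_2=-1, c_3=-1, c_5=2, so u(η,σ) = -exp(-4σ)sin(2η) - exp(-9σ)sin(3η) + 2exp(-25σ)sin(5η).
Substituting back η = ξ - 2t, σ = t: θ(ξ,t) = u(ξ - 2t, t).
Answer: θ(ξ, t) = exp(-4t)sin(4t - 2ξ) + exp(-9t)sin(6t - 3ξ) - 2exp(-25t)sin(10t - 5ξ)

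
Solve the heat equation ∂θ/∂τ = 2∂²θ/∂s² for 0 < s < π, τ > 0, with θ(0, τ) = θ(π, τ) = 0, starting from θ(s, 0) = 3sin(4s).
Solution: Separating variables: θ = Σ c_n exp(-2n²τ) sin(ns). From θ(s,0) = 3sin(4s): c_4=3.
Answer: θ(s, τ) = 3exp(-32τ)sin(4s)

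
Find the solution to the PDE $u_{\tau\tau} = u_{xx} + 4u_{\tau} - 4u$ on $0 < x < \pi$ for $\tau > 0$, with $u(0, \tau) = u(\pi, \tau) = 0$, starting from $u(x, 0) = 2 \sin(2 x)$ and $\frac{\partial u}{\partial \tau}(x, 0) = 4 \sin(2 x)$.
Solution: Substitute $u = e^{2\tau}w$, i.e. $w = e^{-2\tau}u$.
By the product rule, $u_{\tau} = e^{2\tau}(w_{\tau} + 2w)$, $u_{\tau\tau} = e^{2\tau}(w_{\tau\tau} + 4w_{\tau} + 4w)$, $u_{xx} = e^{2\tau}w_{xx}$.
Substituting into the PDE and dividing by $e^{2\tau}$: $w_{\tau\tau} + 4w_{\tau} + 4w = w_{xx} + 4(w_{\tau} + 2w) - 4w$.
The lower-order terms cancel, leaving the standard wave equation $w_{\tau\tau} = w_{xx}$.
Initial data for $w$: $w(x,0) = u(x,0) = 2 \sin(2 x)$; $w_{\tau}(x,0) = u_{\tau}(x,0) - 2u(x,0) = 0$. The boundary conditions carry over: $w(0,\tau) = w(\pi,\tau) = 0$.
Solve for $w$:
  Using separation of variables $w = X(x)T(\tau)$:
  Eigenfunctions: $\sin(nx)$, $n = 1, 2, 3, \ldots$
  General solution: $w(x, \tau) = \sum [A_n \cos(n \tau) + B_n \sin(n \tau)] \sin(nx)$
  From $w(x,0) = 2 \sin(2 x)$: $A_2=2$. From $w_{\tau}(x,0) = 0$: all $B_n = 0$.
Hence $w(x,\tau) = 2 \sin(2 x) \cos(2 \tau)$.
Transform back: $u(x,\tau) = e^{2\tau}w(x,\tau)$.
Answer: $u(x, \tau) = 2 e^{2 \tau} \sin(2 x) \cos(2 \tau)$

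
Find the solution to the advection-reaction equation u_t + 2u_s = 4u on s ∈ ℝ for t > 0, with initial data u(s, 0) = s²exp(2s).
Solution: Substitute u = exp(2s)w.
Then u_s = exp(2s)(w_s + 2w), u_t = exp(2s)w_t; substituting and dividing by exp(2s), the lower-order terms cancel: w_t + 2w_s = 0 (standard advection equation).
Data for w: w(s,0) = exp(-2s)u(s,0) = s².
By characteristics (ds/dt = 2), w(s,t) = f(s - 2t) with f = w(·, 0).
So w(s,t) = s² - 4st + 4t², and u(s,t) = exp(2s)w(s,t).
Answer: u(s, t) = s²exp(2s) - 4stexp(2s) + 4t²exp(2s)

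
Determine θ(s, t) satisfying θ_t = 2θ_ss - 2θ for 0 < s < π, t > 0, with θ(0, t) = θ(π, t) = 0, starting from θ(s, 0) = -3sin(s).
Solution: Substitute θ = exp(-2t)u.
Then θ_t = exp(-2t)(u_t - 2u), θ_ss = exp(-2t)u_ss; substituting and dividing by exp(-2t), the lower-order terms cancel: u_t = 2u_ss (standard heat equation).
Data for u: u(s,0) = θ(s,0) = -3sin(s). The boundary conditions carry over: u(0,t) = u(π,t) = 0.
Separating variables: u = Σ c_n exp(-2n²t) sin(ns). From u(s,0) = -3sin(s): c_1=-3.
So u(s,t) = -3exp(-2t)sin(s), and θ(s,t) = exp(-2t)u(s,t).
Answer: θ(s, t) = -3exp(-4t)sin(s)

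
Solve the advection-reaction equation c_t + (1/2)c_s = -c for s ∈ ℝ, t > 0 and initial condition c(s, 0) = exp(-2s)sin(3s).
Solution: Substitute c = exp(-2s)u, i.e. u = exp(2s)c.
By the product rule, c_s = exp(-2s)(u_s - 2u), c_t = exp(-2s)u_t.
Substituting into the PDE and dividing by exp(-2s): u_t + (1/2)(u_s - 2u) = -u.
The lower-order terms cancel, leaving the standard advection equation u_t + (1/2)u_s = 0.
Initial data for u: u(s,0) = exp(2s)c(s,0) = sin(3s).
Solve for u:
  By method of characteristics (waves move right with speed 1/2):
  Along characteristics s - (1/2)t = const, u is constant, so u(s,t) = f(s - (1/2)t) with f = u(·, 0).
Hence u(s,t) = sin(3s - 3t/2).
Transform back: c(s,t) = exp(-2s)u(s,t).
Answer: c(s, t) = exp(-2s)sin(3s - 3t/2)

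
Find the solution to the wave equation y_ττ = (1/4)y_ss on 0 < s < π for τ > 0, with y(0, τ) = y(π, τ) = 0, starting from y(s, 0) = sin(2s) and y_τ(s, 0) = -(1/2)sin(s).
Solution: Separating variables: y = Σ [A_n cos(ω_n τ) + B_n sin(ω_n τ)] sin(ns), ω_n = n/2. From ICs (B_n = velocity coefficient / ω_n): A_2=1, B_1=-1.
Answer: y(s, τ) = -sin(s)sin(τ/2) + sin(2s)cos(τ)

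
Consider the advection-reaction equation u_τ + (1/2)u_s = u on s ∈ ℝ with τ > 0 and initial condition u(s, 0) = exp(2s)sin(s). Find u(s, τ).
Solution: Substitute u = exp(2s)w.
Then u_s = exp(2s)(w_s + 2w), u_τ = exp(2s)w_τ; substituting and dividing by exp(2s), the lower-order terms cancel: w_τ + (1/2)w_s = 0 (standard advection equation).
Data for w: w(s,0) = exp(-2s)u(s,0) = sin(s).
By characteristics (ds/dτ = 1/2), w(s,τ) = f(s - (1/2)τ) with f = w(·, 0).
So w(s,τ) = sin(s - τ/2), and u(s,τ) = exp(2s)w(s,τ).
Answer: u(s, τ) = exp(2s)sin(s - τ/2)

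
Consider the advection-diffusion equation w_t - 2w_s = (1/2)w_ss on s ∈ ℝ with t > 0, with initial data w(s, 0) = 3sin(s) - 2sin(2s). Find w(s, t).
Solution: Moving frame: η = s + 2t, σ = t, w = u(η,σ), so w_t = u_σ + 2u_η and w_ss = u_ηη.
Hence w_t - 2w_s = u_σ and the PDE becomes the heat equation u_σ = (1/2)u_ηη on η ∈ ℝ.
Initial data: u(η,0) = w(η,0) = 3sin(η) - 2sin(2η). Each mode sin(nη) decays as exp(-n²σ/2) on ℝ, so u(η,σ) = Σ c_n exp(-n²σ/2) sin(nη) with c_1=3, c_2=-2: u(η,σ) = -2exp(-2σ)sin(2η) + 3exp(-σ/2)sin(η).
Substituting back: w(s,t) = u(s + 2t, t).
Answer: w(s, t) = -2exp(-2t)sin(2s + 4t) + 3exp(-t/2)sin(s + 2t)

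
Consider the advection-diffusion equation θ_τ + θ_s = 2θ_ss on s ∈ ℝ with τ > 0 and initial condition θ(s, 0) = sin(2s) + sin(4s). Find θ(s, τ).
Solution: Moving frame: η = s - τ, σ = τ, θ = u(η,σ), so θ_τ = u_σ - u_η and θ_ss = u_ηη.
Hence θ_τ + θ_s = u_σ and the PDE becomes the heat equation u_σ = 2u_ηη on η ∈ ℝ.
Initial data: u(η,0) = θ(η,0) = sin(2η) + sin(4η). Each mode sin(nη) decays as exp(-2n²σ) on ℝ, so u(η,σ) = Σ c_n exp(-2n²σ) sin(nη) with c_2=1, c_4=1: u(η,σ) = exp(-8σ)sin(2η) + exp(-32σ)sin(4η).
Substituting back: θ(s,τ) = u(s - τ, τ).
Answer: θ(s, τ) = exp(-8τ)sin(2s - 2τ) + exp(-32τ)sin(4s - 4τ)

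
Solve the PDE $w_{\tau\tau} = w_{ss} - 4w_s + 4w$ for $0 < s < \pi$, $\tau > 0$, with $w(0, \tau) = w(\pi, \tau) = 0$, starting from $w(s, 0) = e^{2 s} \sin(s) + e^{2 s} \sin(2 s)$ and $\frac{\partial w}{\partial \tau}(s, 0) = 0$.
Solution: Substitute $w = e^{2s}u$.
Then $w_s = e^{2s}(u_s + 2u)$, $w_{ss} = e^{2s}(u_{ss} + 4u_s + 4u)$, $w_{\tau\tau} = e^{2s}u_{\tau\tau}$; substituting and dividing by $e^{2s}$, the lower-order terms cancel: $u_{\tau\tau} = u_{ss}$ (standard wave equation).
Data for $u$: $u(s,0) = e^{-2s}w(s,0) = \sin(s) + \sin(2 s)$; $u_{\tau}(s,0) = e^{-2s}w_{\tau}(s,0) = 0$. The boundary conditions carry over: $u(0,\tau) = u(\pi,\tau) = 0$.
Separating variables: $u = \sum [A_n \cos(\omega_n \tau) + B_n \sin(\omega_n \tau)] \sin(ns)$, $\omega_n = n$. From ICs: $A_1=1, A_2=1$.
So $u(s,\tau) = \sin(s) \cos(\tau) + \sin(2 s) \cos(2 \tau)$, and $w(s,\tau) = e^{2s}u(s,\tau)$.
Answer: $w(s, \tau) = e^{2 s} \sin(s) \cos(\tau) + e^{2 s} \sin(2 s) \cos(2 \tau)$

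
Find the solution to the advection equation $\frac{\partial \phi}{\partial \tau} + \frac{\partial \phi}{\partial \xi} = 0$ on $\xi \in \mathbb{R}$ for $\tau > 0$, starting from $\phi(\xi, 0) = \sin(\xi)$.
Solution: By method of characteristics (waves move right with speed 1):
Along characteristics $\xi - \tau =$ const, $\phi$ is constant, so $\phi(\xi,\tau) = f(\xi - \tau)$ with $f = \phi( \cdot , 0)$.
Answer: $\phi(\xi, \tau) = - \sin(\tau - \xi)$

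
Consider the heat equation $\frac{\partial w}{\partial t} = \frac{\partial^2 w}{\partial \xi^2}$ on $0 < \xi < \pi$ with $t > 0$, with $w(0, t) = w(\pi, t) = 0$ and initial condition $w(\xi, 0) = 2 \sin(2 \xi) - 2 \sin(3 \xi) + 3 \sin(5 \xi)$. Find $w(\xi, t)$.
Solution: Using separation of variables $w = X(\xi)T(t)$:
Eigenfunctions: $\sin(n\xi)$, $n = 1, 2, 3, \ldots$
General solution: $w(\xi, t) = \sum c_n \sin(n\xi) e^{-n^2 t}$
Matching $w(\xi,0) = 2 \sin(2 \xi) - 2 \sin(3 \xi) + 3 \sin(5 \xi)$ term by term: $c_2=2, c_3=-2, c_5=3$.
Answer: $w(\xi, t) = 2 e^{-4 t} \sin(2 \xi) - 2 e^{-9 t} \sin(3 \xi) + 3 e^{-25 t} \sin(5 \xi)$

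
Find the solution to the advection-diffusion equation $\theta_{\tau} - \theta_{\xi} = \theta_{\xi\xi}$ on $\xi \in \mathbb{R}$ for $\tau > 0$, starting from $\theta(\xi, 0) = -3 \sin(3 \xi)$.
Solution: Change to a moving frame: let $\eta = \xi + \tau$, $\sigma = \tau$ and write $\theta(\xi,\tau) = u(\eta,\sigma)$.
By the chain rule $\theta_{\tau} = u_{\sigma} + u_{\eta}$, $\theta_{\xi} = u_{\eta}$, $\theta_{\xi\xi} = u_{\eta\eta}$.
Then $\theta_{\tau} - \theta_{\xi} = u_{\sigma}$: the advection term cancels and the PDE becomes the heat equation $u_{\sigma} = u_{\eta\eta}$ on $\eta \in \mathbb{R}$.
Initial data: $u(\eta,0) = \theta(\eta,0) = -3 \sin(3 \eta)$.
On $\eta \in \mathbb{R}$ each mode satisfies $(\sin(n\eta))'' = -n^2 \sin(n\eta)$, so $e^{-n^2\sigma} \sin(n\eta)$ solves the heat equation; by superposition $u(\eta,\sigma) = \sum c_n e^{-n^2\sigma} \sin(n\eta)$.
Reading off the coefficients: $c_3=-3$, so $u(\eta,\sigma) = -3 e^{-9 \sigma} \sin(3 \eta)$.
Substituting back $\eta = \xi + \tau$, $\sigma = \tau$: $\theta(\xi,\tau) = u(\xi + \tau, \tau)$.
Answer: $\theta(\xi, \tau) = -3 e^{-9 \tau} \sin(3 \tau + 3 \xi)$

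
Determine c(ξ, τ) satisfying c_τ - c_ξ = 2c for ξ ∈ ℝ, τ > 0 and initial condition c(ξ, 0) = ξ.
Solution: Substitute c = exp(2τ)u.
Then c_τ = exp(2τ)(u_τ + 2u), c_ξ = exp(2τ)u_ξ; substituting and dividing by exp(2τ), the lower-order terms cancel: u_τ - u_ξ = 0 (standard advection equation).
Data for u: u(ξ,0) = c(ξ,0) = ξ.
By characteristics (dξ/dτ = -1), u(ξ,τ) = f(ξ + τ) with f = u(·, 0).
So u(ξ,τ) = ξ + τ, and c(ξ,τ) = exp(2τ)u(ξ,τ).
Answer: c(ξ, τ) = ξexp(2τ) + τexp(2τ)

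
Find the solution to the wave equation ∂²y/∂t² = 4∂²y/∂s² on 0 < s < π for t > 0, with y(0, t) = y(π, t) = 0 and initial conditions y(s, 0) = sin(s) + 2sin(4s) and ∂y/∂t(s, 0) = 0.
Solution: Using separation of variables y = X(s)T(t):
Eigenfunctions: sin(ns), n = 1, 2, 3, ...
General solution: y(s, t) = Σ [A_n cos(2n t) + B_n sin(2n t)] sin(ns)
From y(s,0) = sin(s) + 2sin(4s): A_1=1, A_4=2. From y_t(s,0) = 0: all B_n = 0.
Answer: y(s, t) = sin(s)cos(2t) + 2sin(4s)cos(8t)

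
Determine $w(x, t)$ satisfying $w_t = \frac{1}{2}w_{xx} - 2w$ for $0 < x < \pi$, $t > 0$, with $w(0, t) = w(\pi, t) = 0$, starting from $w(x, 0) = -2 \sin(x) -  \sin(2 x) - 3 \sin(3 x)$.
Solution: Substitute $w = e^{-2t}u$, i.e. $u = e^{2t}w$.
By the product rule, $w_t = e^{-2t}(u_t - 2u)$, $w_{xx} = e^{-2t}u_{xx}$.
Substituting into the PDE and dividing by $e^{-2t}$: $u_t - 2u = \frac{1}{2}u_{xx} - 2u$.
The lower-order terms cancel, leaving the standard heat equation $u_t = \frac{1}{2}u_{xx}$.
Initial data for $u$: $u(x,0) = w(x,0) = -2 \sin(x) - \sin(2 x) - 3 \sin(3 x)$. The boundary conditions carry over: $u(0,t) = u(\pi,t) = 0$.
Solve for $u$:
  Using separation of variables $u = X(x)T(t)$:
  Eigenfunctions: $\sin(nx)$, $n = 1, 2, 3, \ldots$
  General solution: $u(x, t) = \sum c_n \sin(nx) e^{-n^2 t/2}$
  Matching $u(x,0) = -2 \sin(x) - \sin(2 x) - 3 \sin(3 x)$ term by term: $c_1=-2, c_2=-1, c_3=-3$.
Hence $u(x,t) = - e^{-2 t} \sin(2 x) - 2 e^{-t/2} \sin(x) - 3 e^{-9 t/2} \sin(3 x)$.
Transform back: $w(x,t) = e^{-2t}u(x,t)$.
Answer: $w(x, t) = - e^{-4 t} \sin(2 x) - 2 e^{-5 t/2} \sin(x) - 3 e^{-13 t/2} \sin(3 x)$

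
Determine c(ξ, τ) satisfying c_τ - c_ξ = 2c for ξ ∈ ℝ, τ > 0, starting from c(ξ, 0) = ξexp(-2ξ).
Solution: Substitute c = exp(-2ξ)u.
Then c_ξ = exp(-2ξ)(u_ξ - 2u), c_τ = exp(-2ξ)u_τ; substituting and dividing by exp(-2ξ), the lower-order terms cancel: u_τ - u_ξ = 0 (standard advection equation).
Data for u: u(ξ,0) = exp(2ξ)c(ξ,0) = ξ.
By characteristics (dξ/dτ = -1), u(ξ,τ) = f(ξ + τ) with f = u(·, 0).
So u(ξ,τ) = ξ + τ, and c(ξ,τ) = exp(-2ξ)u(ξ,τ).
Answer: c(ξ, τ) = ξexp(-2ξ) + τexp(-2ξ)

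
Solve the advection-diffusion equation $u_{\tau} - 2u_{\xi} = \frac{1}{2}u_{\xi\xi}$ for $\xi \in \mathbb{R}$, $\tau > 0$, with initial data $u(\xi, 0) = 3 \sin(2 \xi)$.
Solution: Moving frame: $\eta = \xi + 2\tau$, $\sigma = \tau$, $u = w(\eta,\sigma)$, so $u_{\tau} = w_{\sigma} + 2w_{\eta}$ and $u_{\xi\xi} = w_{\eta\eta}$.
Hence $u_{\tau} - 2u_{\xi} = w_{\sigma}$ and the PDE becomes the heat equation $w_{\sigma} = \frac{1}{2}w_{\eta\eta}$ on $\eta \in \mathbb{R}$.
Initial data: $w(\eta,0) = u(\eta,0) = 3 \sin(2 \eta)$. Each mode $\sin(n\eta)$ decays as $e^{-n^2\sigma/2}$ on $\mathbb{R}$, so $w(\eta,\sigma) = \sum c_n e^{-n^2\sigma/2} \sin(n\eta)$ with $c_2=3$: $w(\eta,\sigma) = 3 e^{-2 \sigma} \sin(2 \eta)$.
Substituting back: $u(\xi,\tau) = w(\xi + 2\tau, \tau)$.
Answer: $u(\xi, \tau) = 3 e^{-2 \tau} \sin(4 \tau + 2 \xi)$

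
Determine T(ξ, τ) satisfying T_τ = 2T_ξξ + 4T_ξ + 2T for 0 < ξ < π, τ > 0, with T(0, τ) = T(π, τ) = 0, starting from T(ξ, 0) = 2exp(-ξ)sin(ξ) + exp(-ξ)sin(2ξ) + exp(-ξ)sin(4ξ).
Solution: Substitute T = exp(-ξ)u, i.e. u = exp(ξ)T.
By the product rule, T_ξ = exp(-ξ)(u_ξ - u), T_ξξ = exp(-ξ)(u_ξξ - 2u_ξ + u), T_τ = exp(-ξ)u_τ.
Substituting into the PDE and dividing by exp(-ξ): u_τ = 2(u_ξξ - 2u_ξ + u) + 4(u_ξ - u) + 2u.
The lower-order terms cancel, leaving the standard heat equation u_τ = 2u_ξξ.
Initial data for u: u(ξ,0) = exp(ξ)T(ξ,0) = 2sin(ξ) + sin(2ξ) + sin(4ξ). The boundary conditions carry over: u(0,τ) = u(π,τ) = 0.
Solve for u:
  Using separation of variables u = X(ξ)G(τ):
  Eigenfunctions: sin(nξ), n = 1, 2, 3, ...
  General solution: u(ξ, τ) = Σ c_n sin(nξ) exp(-2n² τ)
  Matching u(ξ,0) = 2sin(ξ) + sin(2ξ) + sin(4ξ) term by term: c_1=2, c_2=1, c_4=1.
Hence u(ξ,τ) = 2exp(-2τ)sin(ξ) + exp(-8τ)sin(2ξ) + exp(-32τ)sin(4ξ).
Transform back: T(ξ,τ) = exp(-ξ)u(ξ,τ).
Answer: T(ξ, τ) = 2exp(-ξ)exp(-2τ)sin(ξ) + exp(-ξ)exp(-8τ)sin(2ξ) + exp(-ξ)exp(-32τ)sin(4ξ)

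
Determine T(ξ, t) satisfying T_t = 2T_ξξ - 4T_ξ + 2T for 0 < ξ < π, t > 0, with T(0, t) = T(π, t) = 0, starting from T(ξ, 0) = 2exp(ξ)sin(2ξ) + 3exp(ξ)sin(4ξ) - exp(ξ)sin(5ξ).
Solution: Substitute T = exp(ξ)u, i.e. u = exp(-ξ)T.
By the product rule, T_ξ = exp(ξ)(u_ξ + u), T_ξξ = exp(ξ)(u_ξξ + 2u_ξ + u), T_t = exp(ξ)u_t.
Substituting into the PDE and dividing by exp(ξ): u_t = 2(u_ξξ + 2u_ξ + u) - 4(u_ξ + u) + 2u.
The lower-order terms cancel, leaving the standard heat equation u_t = 2u_ξξ.
Initial data for u: u(ξ,0) = exp(-ξ)T(ξ,0) = 2sin(2ξ) + 3sin(4ξ) - sin(5ξ). The boundary conditions carry over: u(0,t) = u(π,t) = 0.
Solve for u:
  Using separation of variables u = X(ξ)G(t):
  Eigenfunctions: sin(nξ), n = 1, 2, 3, ...
  General solution: u(ξ, t) = Σ c_n sin(nξ) exp(-2n² t)
  Matching u(ξ,0) = 2sin(2ξ) + 3sin(4ξ) - sin(5ξ) term by term: c_2=2, c_4=3, c_5=-1.
Hence u(ξ,t) = 2exp(-8t)sin(2ξ) + 3exp(-32t)sin(4ξ) - exp(-50t)sin(5ξ).
Transform back: T(ξ,t) = exp(ξ)u(ξ,t).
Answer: T(ξ, t) = 2exp(-8t)exp(ξ)sin(2ξ) + 3exp(-32t)exp(ξ)sin(4ξ) - exp(-50t)exp(ξ)sin(5ξ)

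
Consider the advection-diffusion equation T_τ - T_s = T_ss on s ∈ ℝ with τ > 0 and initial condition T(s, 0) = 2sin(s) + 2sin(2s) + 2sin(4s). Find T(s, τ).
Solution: Moving frame: η = s + τ, σ = τ, T = u(η,σ), so T_τ = u_σ + u_η and T_ss = u_ηη.
Hence T_τ - T_s = u_σ and the PDE becomes the heat equation u_σ = u_ηη on η ∈ ℝ.
Initial data: u(η,0) = T(η,0) = 2sin(η) + 2sin(2η) + 2sin(4η). Each mode sin(nη) decays as exp(-n²σ) on ℝ, so u(η,σ) = Σ c_n exp(-n²σ) sin(nη) with c_1=2, c_2=2, c_4=2: u(η,σ) = 2exp(-σ)sin(η) + 2exp(-4σ)sin(2η) + 2exp(-16σ)sin(4η).
Substituting back: T(s,τ) = u(s + τ, τ).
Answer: T(s, τ) = 2exp(-τ)sin(s + τ) + 2exp(-4τ)sin(2s + 2τ) + 2exp(-16τ)sin(4s + 4τ)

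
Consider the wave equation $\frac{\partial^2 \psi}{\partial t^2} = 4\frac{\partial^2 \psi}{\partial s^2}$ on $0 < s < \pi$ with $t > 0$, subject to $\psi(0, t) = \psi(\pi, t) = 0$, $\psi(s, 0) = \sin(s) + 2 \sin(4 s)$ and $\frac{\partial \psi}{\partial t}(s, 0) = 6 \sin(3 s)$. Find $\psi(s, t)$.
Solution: Separating variables: $\psi = \sum [A_n \cos(\omega_n t) + B_n \sin(\omega_n t)] \sin(ns)$, $\omega_n = 2n$. From ICs ($B_n$ = velocity coefficient / $\omega_n$): $A_1=1, A_4=2, B_3=1$.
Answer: $\psi(s, t) = \sin(s) \cos(2 t) + \sin(3 s) \sin(6 t) + 2 \sin(4 s) \cos(8 t)$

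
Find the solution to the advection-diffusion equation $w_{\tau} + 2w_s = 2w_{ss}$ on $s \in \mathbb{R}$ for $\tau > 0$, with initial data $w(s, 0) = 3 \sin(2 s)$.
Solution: Change to a moving frame: let $\eta = s - 2\tau$, $\sigma = \tau$ and write $w(s,\tau) = u(\eta,\sigma)$.
By the chain rule $w_{\tau} = u_{\sigma} - 2u_{\eta}$, $w_s = u_{\eta}$, $w_{ss} = u_{\eta\eta}$.
Then $w_{\tau} + 2w_s = u_{\sigma}$: the advection term cancels and the PDE becomes the heat equation $u_{\sigma} = 2u_{\eta\eta}$ on $\eta \in \mathbb{R}$.
Initial data: $u(\eta,0) = w(\eta,0) = 3 \sin(2 \eta)$.
On $\eta \in \mathbb{R}$ each mode satisfies $(\sin(n\eta))'' = -n^2 \sin(n\eta)$, so $e^{-2n^2\sigma} \sin(n\eta)$ solves the heat equation; by superposition $u(\eta,\sigma) = \sum c_n e^{-2n^2\sigma} \sin(n\eta)$.
Reading off the coefficients: $c_2=3$, so $u(\eta,\sigma) = 3 e^{-8 \sigma} \sin(2 \eta)$.
Substituting back $\eta = s - 2\tau$, $\sigma = \tau$: $w(s,\tau) = u(s - 2\tau, \tau)$.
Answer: $w(s, \tau) = -3 e^{-8 \tau} \sin(4 \tau - 2 s)$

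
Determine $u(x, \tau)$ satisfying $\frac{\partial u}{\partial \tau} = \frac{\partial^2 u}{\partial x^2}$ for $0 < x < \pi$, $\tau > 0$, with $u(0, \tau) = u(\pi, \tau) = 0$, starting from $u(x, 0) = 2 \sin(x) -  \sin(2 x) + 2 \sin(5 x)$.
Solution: Using separation of variables $u = X(x)T(\tau)$:
Eigenfunctions: $\sin(nx)$, $n = 1, 2, 3, \ldots$
General solution: $u(x, \tau) = \sum c_n \sin(nx) e^{-n^2 \tau}$
Matching $u(x,0) = 2 \sin(x) - \sin(2 x) + 2 \sin(5 x)$ term by term: $c_1=2, c_2=-1, c_5=2$.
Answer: $u(x, \tau) = 2 e^{-\tau} \sin(x) -  e^{-4 \tau} \sin(2 x) + 2 e^{-25 \tau} \sin(5 x)$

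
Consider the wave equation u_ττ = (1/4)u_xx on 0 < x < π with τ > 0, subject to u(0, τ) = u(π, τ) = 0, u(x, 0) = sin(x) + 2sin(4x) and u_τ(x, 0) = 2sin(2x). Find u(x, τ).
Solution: Separating variables: u = Σ [A_n cos(ω_n τ) + B_n sin(ω_n τ)] sin(nx), ω_n = n/2. From ICs (B_n = velocity coefficient / ω_n): A_1=1, A_4=2, B_2=2.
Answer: u(x, τ) = sin(x)cos(τ/2) + 2sin(2x)sin(τ) + 2sin(4x)cos(2τ)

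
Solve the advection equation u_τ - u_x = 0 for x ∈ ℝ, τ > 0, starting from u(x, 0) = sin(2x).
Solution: By characteristics (dx/dτ = -1), u(x,τ) = f(x + τ) with f = u(·, 0).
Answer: u(x, τ) = sin(2x + 2τ)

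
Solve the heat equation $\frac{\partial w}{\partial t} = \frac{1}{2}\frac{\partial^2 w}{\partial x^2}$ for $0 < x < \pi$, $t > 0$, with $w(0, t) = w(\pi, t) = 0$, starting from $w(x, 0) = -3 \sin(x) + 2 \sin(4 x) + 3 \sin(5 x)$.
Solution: Separating variables: $w = \sum c_n e^{-n^2t/2} \sin(nx)$. From $w(x,0) = -3 \sin(x) + 2 \sin(4 x) + 3 \sin(5 x)$: $c_1=-3, c_4=2, c_5=3$.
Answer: $w(x, t) = 2 e^{-8 t} \sin(4 x) - 3 e^{-t/2} \sin(x) + 3 e^{-25 t/2} \sin(5 x)$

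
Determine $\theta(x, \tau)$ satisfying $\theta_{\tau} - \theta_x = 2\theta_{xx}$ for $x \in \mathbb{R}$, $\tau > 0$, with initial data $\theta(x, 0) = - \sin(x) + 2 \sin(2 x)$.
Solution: Change to a moving frame: let $\eta = x + \tau$, $\sigma = \tau$ and write $\theta(x,\tau) = u(\eta,\sigma)$.
By the chain rule $\theta_{\tau} = u_{\sigma} + u_{\eta}$, $\theta_x = u_{\eta}$, $\theta_{xx} = u_{\eta\eta}$.
Then $\theta_{\tau} - \theta_x = u_{\sigma}$: the advection term cancels and the PDE becomes the heat equation $u_{\sigma} = 2u_{\eta\eta}$ on $\eta \in \mathbb{R}$.
Initial data: $u(\eta,0) = \theta(\eta,0) = - \sin(\eta) + 2 \sin(2 \eta)$.
On $\eta \in \mathbb{R}$ each mode satisfies $(\sin(n\eta))'' = -n^2 \sin(n\eta)$, so $e^{-2n^2\sigma} \sin(n\eta)$ solves the heat equation; by superposition $u(\eta,\sigma) = \sum c_n e^{-2n^2\sigma} \sin(n\eta)$.
Reading off the coefficients: $c_1=-1, c_2=2$, so $u(\eta,\sigma) = - e^{-2 \sigma} \sin(\eta) + 2 e^{-8 \sigma} \sin(2 \eta)$.
Substituting back $\eta = x + \tau$, $\sigma = \tau$: $\theta(x,\tau) = u(x + \tau, \tau)$.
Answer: $\theta(x, \tau) = - e^{-2 \tau} \sin(\tau + x) + 2 e^{-8 \tau} \sin(2 \tau + 2 x)$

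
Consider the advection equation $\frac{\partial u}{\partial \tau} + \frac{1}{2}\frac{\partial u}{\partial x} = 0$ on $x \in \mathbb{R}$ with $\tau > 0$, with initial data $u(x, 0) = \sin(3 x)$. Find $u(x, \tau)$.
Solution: By method of characteristics (waves move right with speed 1/2):
Along characteristics $x - \frac{1}{2}\tau =$ const, $u$ is constant, so $u(x,\tau) = f(x - \frac{1}{2}\tau)$ with $f = u( \cdot , 0)$.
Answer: $u(x, \tau) = - \sin(3 \tau/2 - 3 x)$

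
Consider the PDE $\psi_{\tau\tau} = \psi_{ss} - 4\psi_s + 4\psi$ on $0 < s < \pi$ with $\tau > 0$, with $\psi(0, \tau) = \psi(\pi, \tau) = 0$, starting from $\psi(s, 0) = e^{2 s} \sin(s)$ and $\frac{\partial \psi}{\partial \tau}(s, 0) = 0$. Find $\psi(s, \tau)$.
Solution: Substitute $\psi = e^{2s}u$, i.e. $u = e^{-2s}\psi$.
By the product rule, $\psi_s = e^{2s}(u_s + 2u)$, $\psi_{ss} = e^{2s}(u_{ss} + 4u_s + 4u)$, $\psi_{\tau\tau} = e^{2s}u_{\tau\tau}$.
Substituting into the PDE and dividing by $e^{2s}$: $u_{\tau\tau} = (u_{ss} + 4u_s + 4u) - 4(u_s + 2u) + 4u$.
The lower-order terms cancel, leaving the standard wave equation $u_{\tau\tau} = u_{ss}$.
Initial data for $u$: $u(s,0) = e^{-2s}\psi(s,0) = \sin(s)$; $u_{\tau}(s,0) = e^{-2s}\psi_{\tau}(s,0) = 0$. The boundary conditions carry over: $u(0,\tau) = u(\pi,\tau) = 0$.
Solve for $u$:
  Using separation of variables $u = X(s)T(\tau)$:
  Eigenfunctions: $\sin(ns)$, $n = 1, 2, 3, \ldots$
  General solution: $u(s, \tau) = \sum [A_n \cos(n \tau) + B_n \sin(n \tau)] \sin(ns)$
  From $u(s,0) = \sin(s)$: $A_1=1$. From $u_{\tau}(s,0) = 0$: all $B_n = 0$.
Hence $u(s,\tau) = \sin(s) \cos(\tau)$.
Transform back: $\psi(s,\tau) = e^{2s}u(s,\tau)$.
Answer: $\psi(s, \tau) = e^{2 s} \sin(s) \cos(\tau)$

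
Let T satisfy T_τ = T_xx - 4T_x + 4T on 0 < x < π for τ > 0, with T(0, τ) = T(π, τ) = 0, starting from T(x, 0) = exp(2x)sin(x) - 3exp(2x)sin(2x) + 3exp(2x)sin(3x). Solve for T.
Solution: Substitute T = exp(2x)u.
Then T_x = exp(2x)(u_x + 2u), T_xx = exp(2x)(u_xx + 4u_x + 4u), T_τ = exp(2x)u_τ; substituting and dividing by exp(2x), the lower-order terms cancel: u_τ = u_xx (standard heat equation).
Data for u: u(x,0) = exp(-2x)T(x,0) = sin(x) - 3sin(2x) + 3sin(3x). The boundary conditions carry over: u(0,τ) = u(π,τ) = 0.
Separating variables: u = Σ c_n exp(-n²τ) sin(nx). From u(x,0) = sin(x) - 3sin(2x) + 3sin(3x): c_1=1, c_2=-3, c_3=3.
So u(x,τ) = exp(-τ)sin(x) - 3exp(-4τ)sin(2x) + 3exp(-9τ)sin(3x), and T(x,τ) = exp(2x)u(x,τ).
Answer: T(x, τ) = exp(2x)exp(-τ)sin(x) - 3exp(2x)exp(-4τ)sin(2x) + 3exp(2x)exp(-9τ)sin(3x)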